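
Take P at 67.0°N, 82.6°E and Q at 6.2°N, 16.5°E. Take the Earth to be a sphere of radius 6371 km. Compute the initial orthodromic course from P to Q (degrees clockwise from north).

N = sin Δλ·cos φ₂ = -0.9089;  D = cos φ₁ sin φ₂ − sin φ₁ cos φ₂ cos Δλ = -0.3286
initial course = atan2(N, D) = 250.13°

250.1°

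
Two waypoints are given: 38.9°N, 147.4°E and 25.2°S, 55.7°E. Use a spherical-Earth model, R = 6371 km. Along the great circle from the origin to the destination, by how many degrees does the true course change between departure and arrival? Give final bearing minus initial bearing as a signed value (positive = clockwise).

At departure: θ₁ = atan2(sin Δλ cos φ₂, cos φ₁ sin φ₂ − sin φ₁ cos φ₂ cos Δλ) = 250.83°
At arrival: θ₂ = atan2(sin Δλ cos φ₁, −cos φ₂ sin φ₁ + sin φ₂ cos φ₁ cos Δλ) = 234.33°
Δθ = θ₂ − θ₁ = -16.5°

-16.5°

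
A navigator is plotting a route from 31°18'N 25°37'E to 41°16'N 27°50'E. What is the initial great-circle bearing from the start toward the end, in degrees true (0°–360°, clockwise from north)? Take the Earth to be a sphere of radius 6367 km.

9.5°

θ = atan2( sin Δλ·cos φ₂ ,  cos φ₁ sin φ₂ − sin φ₁ cos φ₂ cos Δλ )
  = atan2(+0.0291, +0.1734) = 9.52°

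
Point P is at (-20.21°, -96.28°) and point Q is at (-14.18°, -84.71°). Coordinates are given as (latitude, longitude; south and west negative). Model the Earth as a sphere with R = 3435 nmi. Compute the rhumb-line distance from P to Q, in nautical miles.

Δψ = ln[tan(π/4+φ₂/2)/tan(π/4+φ₁/2)] = +0.1102;  Δφ = +0.1052 rad,  Δλ = +0.2019 rad
q = Δφ/Δψ = 0.9548
d = R·√(Δφ² + q²Δλ²) = 3435·0.21966 = 755 nmi

755 nmi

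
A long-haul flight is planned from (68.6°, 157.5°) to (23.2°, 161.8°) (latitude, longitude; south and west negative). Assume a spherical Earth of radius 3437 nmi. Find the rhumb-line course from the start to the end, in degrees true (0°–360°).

Meridional parts: M(φ₁)=+1.6663, M(φ₂)=+0.4165 → ΔM = -1.2498;  Δλ = +0.0750 rad
tan C = Δλ / ΔM = -0.0600 → C = 176.56°

176.6°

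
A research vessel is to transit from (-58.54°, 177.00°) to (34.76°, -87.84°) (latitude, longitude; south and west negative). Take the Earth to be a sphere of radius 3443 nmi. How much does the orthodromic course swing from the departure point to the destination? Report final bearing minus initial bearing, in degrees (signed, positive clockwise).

Initial bearing θ₁ = atan2(sin Δλ cos φ₂, cos φ₁ sin φ₂ − sin φ₁ cos φ₂ cos Δλ) = 74.01°
Final bearing θ₂ = (initial bearing from the destination back to the start) + 180° = 37.64°
Δθ = θ₂ − θ₁ = -36.4°

-36.4°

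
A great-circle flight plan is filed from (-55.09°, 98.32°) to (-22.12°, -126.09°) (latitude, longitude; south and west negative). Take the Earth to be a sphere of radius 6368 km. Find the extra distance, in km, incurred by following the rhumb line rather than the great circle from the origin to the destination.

Great circle: cos σ = sin φ₁ sin φ₂ + cos φ₁ cos φ₂ cos Δλ,  σ = 1.6408 rad → d_gc = 10448.5 km
Rhumb line: Δψ = +0.7609, q = Δφ/Δψ = 0.7562, d_rh = R√(Δφ²+q²Δλ²) = 11970.6 km
Excess = 11970.6 − 10448.5 = 1522.1 ≈ 1522 km

1522 km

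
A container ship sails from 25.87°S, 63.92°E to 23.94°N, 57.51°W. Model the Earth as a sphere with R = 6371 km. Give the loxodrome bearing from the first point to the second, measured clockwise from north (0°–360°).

293.0°

Meridional parts: M(φ₁)=-0.4677, M(φ₂)=+0.4305 → ΔM = +0.8982;  Δλ = -2.1194 rad
tan C = Δλ / ΔM = -2.3595 → C = 292.97°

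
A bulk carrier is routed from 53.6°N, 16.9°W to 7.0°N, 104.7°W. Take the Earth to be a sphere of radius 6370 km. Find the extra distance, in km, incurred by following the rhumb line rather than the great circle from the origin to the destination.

Great circle: cos σ = sin φ₁ sin φ₂ + cos φ₁ cos φ₂ cos Δλ,  σ = 1.4498 rad → d_gc = 9235.2 km
Rhumb line: Δψ = -0.9899, q = Δφ/Δψ = 0.8216, d_rh = R√(Δφ²+q²Δλ²) = 9548.2 km
Excess = 9548.2 − 9235.2 = 313.0 ≈ 313 km

313 km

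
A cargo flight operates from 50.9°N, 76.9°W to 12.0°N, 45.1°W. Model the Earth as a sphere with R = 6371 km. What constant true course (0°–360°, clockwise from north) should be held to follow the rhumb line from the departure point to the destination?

146.0°

Meridional parts: M(φ₁)=+1.0354, M(φ₂)=+0.2110 → ΔM = -0.8244;  Δλ = +0.5550 rad
tan C = Δλ / ΔM = -0.6733 → C = 146.05°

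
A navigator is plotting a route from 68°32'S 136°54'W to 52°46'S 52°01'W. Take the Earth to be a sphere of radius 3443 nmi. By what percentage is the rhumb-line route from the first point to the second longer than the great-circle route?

7.7%

Great circle: σ = 0.7064 rad → d_gc = Rσ = 2432.2 nmi
Rhumb: Δφ = +0.2752, Δλ = +1.4815, Δψ = +0.5750, q = Δφ/Δψ = 0.4786 → d_rh = R√(Δφ²+q²Δλ²) = 2618.5 nmi
Excess = (2618.5 − 2432.2) / 2432.2 = 186.3 / 2432.2 = 7.66% ≈ 7.7%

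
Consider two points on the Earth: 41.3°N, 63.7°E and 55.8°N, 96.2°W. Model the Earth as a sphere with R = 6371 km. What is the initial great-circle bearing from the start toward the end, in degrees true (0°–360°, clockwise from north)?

348.7°

N = sin Δλ·cos φ₂ = -0.1932;  D = cos φ₁ sin φ₂ − sin φ₁ cos φ₂ cos Δλ = +0.9697
initial course = atan2(N, D) = 348.73°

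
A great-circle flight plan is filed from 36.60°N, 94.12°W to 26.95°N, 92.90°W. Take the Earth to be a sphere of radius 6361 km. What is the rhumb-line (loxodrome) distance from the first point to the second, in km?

Rhumb course C = atan2(Δλ, Δψ) with Δψ = ln[tan(π/4+φ₂/2)/tan(π/4+φ₁/2)] = -0.1985, Δλ = +0.0213 → C = 173.88°
d = R·|Δφ| / |cos C| = 6361·0.16842 / 0.99430 = 1077 km

1077 km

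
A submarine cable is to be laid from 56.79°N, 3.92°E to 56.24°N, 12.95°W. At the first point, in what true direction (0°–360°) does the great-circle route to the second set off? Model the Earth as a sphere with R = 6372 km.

N = sin Δλ·cos φ₂ = -0.1613;  D = cos φ₁ sin φ₂ − sin φ₁ cos φ₂ cos Δλ = +0.0104
initial course = atan2(N, D) = 273.69°

273.7°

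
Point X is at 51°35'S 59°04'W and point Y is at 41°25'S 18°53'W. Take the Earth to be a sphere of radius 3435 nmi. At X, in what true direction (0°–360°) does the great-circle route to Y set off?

N = sin Δλ·cos φ₂ = +0.4839;  D = cos φ₁ sin φ₂ − sin φ₁ cos φ₂ cos Δλ = +0.0378
initial course = atan2(N, D) = 85.53°

85.5°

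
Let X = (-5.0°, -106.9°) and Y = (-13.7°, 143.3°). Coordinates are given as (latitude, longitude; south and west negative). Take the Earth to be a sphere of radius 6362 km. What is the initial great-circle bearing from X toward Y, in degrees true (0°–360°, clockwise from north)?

253.9°

θ = atan2( sin Δλ·cos φ₂ ,  cos φ₁ sin φ₂ − sin φ₁ cos φ₂ cos Δλ )
  = atan2(-0.9141, -0.2646) = 253.86°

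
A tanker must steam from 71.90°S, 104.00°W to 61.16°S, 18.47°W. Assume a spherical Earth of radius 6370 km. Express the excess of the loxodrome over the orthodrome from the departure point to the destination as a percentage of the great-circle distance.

8.5%

Great circle: σ = 0.5655 rad → d_gc = Rσ = 3602.4 km
Rhumb: Δφ = +0.1874, Δλ = +1.4928, Δψ = +0.4789, q = Δφ/Δψ = 0.3914 → d_rh = R√(Δφ²+q²Δλ²) = 3908.7 km
Excess = (3908.7 − 3602.4) / 3602.4 = 306.3 / 3602.4 = 8.50% ≈ 8.5%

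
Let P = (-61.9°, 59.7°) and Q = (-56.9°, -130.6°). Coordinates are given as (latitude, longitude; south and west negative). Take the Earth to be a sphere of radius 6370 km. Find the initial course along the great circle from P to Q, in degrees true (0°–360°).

θ = atan2( sin Δλ·cos φ₂ ,  cos φ₁ sin φ₂ − sin φ₁ cos φ₂ cos Δλ )
  = atan2(+0.0976, -0.8685) = 173.59°

173.6°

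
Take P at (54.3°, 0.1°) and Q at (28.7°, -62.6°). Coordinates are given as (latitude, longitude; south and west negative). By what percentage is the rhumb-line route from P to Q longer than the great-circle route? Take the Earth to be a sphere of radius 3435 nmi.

Great circle: σ = 0.8960 rad → d_gc = Rσ = 3077.7 nmi
Rhumb: Δφ = -0.4468, Δλ = -1.0943, Δψ = -0.6098, q = Δφ/Δψ = 0.7327 → d_rh = R√(Δφ²+q²Δλ²) = 3152.8 nmi
Excess = (3152.8 − 3077.7) / 3077.7 = 75.1 / 3077.7 = 2.44% ≈ 2.4%

2.4%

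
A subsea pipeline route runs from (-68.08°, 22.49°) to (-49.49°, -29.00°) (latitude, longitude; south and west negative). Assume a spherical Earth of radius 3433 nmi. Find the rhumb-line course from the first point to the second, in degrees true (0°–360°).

305.7°

Δψ = ln[tan(π/4+φ₂/2)/tan(π/4+φ₁/2)] = +0.6448
Δλ = -0.8987 rad (taken the short way round)
course = atan2(Δλ, Δψ) = 305.66°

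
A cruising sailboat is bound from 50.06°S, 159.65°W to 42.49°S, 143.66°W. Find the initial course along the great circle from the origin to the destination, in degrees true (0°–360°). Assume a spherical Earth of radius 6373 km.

61.6°

θ = atan2( sin Δλ·cos φ₂ ,  cos φ₁ sin φ₂ − sin φ₁ cos φ₂ cos Δλ )
  = atan2(+0.2031, +0.1099) = 61.59°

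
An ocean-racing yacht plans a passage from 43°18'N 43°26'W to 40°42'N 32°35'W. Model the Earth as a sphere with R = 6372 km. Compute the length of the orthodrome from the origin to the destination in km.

cos σ = sin φ₁ sin φ₂ + cos φ₁ cos φ₂ cos Δλ
      = sin(43.30°)sin(40.70°) + cos(43.30°)cos(40.70°)cos(10.85°) = 0.9891
σ = 8.465° → d = Rσ = 6372·0.14773 = 941 km

941 km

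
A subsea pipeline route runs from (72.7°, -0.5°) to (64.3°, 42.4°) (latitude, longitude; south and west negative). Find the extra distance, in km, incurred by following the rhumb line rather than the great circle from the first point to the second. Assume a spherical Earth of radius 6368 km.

40 km

Great circle: cos σ = sin φ₁ sin φ₂ + cos φ₁ cos φ₂ cos Δλ,  σ = 0.3019 rad → d_gc = 1922.3 km
Rhumb line: Δψ = -0.4051, q = Δφ/Δψ = 0.3619, d_rh = R√(Δφ²+q²Δλ²) = 1961.9 km
Excess = 1961.9 − 1922.3 = 39.6 ≈ 40 km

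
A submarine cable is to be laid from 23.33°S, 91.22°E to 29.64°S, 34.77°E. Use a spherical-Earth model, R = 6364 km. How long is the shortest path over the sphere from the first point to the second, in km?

5602 km

cos σ = sin φ₁ sin φ₂ + cos φ₁ cos φ₂ cos Δλ
      = sin(-23.33°)sin(-29.64°) + cos(-23.33°)cos(-29.64°)cos(-56.45°) = 0.6369
σ = 50.437° → d = Rσ = 6364·0.88029 = 5602 km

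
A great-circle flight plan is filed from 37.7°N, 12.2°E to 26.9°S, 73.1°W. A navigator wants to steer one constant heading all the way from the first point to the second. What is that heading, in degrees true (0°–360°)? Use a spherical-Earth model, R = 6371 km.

Meridional parts: M(φ₁)=+0.7114, M(φ₂)=-0.4878 → ΔM = -1.1991;  Δλ = -1.4888 rad
tan C = Δλ / ΔM = +1.2416 → C = 231.15°

231.2°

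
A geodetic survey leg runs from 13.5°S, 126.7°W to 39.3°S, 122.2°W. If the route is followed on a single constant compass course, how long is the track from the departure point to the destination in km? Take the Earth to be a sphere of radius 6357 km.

2896 km

Δψ = ln[tan(π/4+φ₂/2)/tan(π/4+φ₁/2)] = -0.5092;  Δφ = -0.4503 rad,  Δλ = +0.0785 rad
q = Δφ/Δψ = 0.8843
d = R·√(Δφ² + q²Δλ²) = 6357·0.45562 = 2896 km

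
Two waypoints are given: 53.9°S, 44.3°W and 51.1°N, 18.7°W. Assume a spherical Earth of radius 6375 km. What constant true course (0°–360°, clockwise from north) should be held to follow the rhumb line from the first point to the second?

Δψ = ln[tan(π/4+φ₂/2)/tan(π/4+φ₁/2)] = +2.1621
Δλ = +0.4468 rad (taken the short way round)
course = atan2(Δλ, Δψ) = 11.68°

11.7°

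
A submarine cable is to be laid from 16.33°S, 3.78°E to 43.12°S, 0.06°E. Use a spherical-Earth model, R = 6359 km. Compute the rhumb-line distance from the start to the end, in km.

Rhumb course C = atan2(Δλ, Δψ) with Δψ = ln[tan(π/4+φ₂/2)/tan(π/4+φ₁/2)] = -0.5468, Δλ = -0.0649 → C = 186.77°
d = R·|Δφ| / |cos C| = 6359·0.46757 / 0.99302 = 2994 km

2994 km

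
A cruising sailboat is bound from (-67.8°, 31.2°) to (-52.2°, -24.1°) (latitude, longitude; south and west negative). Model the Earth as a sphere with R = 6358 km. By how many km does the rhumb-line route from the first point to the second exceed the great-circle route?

Great circle: cos σ = sin φ₁ sin φ₂ + cos φ₁ cos φ₂ cos Δλ,  σ = 0.5288 rad → d_gc = 3362.1 km
Rhumb line: Δψ = +0.5568, q = Δφ/Δψ = 0.4890, d_rh = R√(Δφ²+q²Δλ²) = 3464.2 km
Excess = 3464.2 − 3362.1 = 102.1 ≈ 102 km

102 km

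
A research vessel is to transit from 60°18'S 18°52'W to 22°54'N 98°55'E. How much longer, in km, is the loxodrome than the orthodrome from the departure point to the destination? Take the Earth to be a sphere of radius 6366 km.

Great circle: cos σ = sin φ₁ sin φ₂ + cos φ₁ cos φ₂ cos Δλ,  σ = 2.1541 rad → d_gc = 13712.7 km
Rhumb line: Δψ = +1.7382, q = Δφ/Δψ = 0.8354, d_rh = R√(Δφ²+q²Δλ²) = 14316.9 km
Excess = 14316.9 − 13712.7 = 604.2 ≈ 604 km

604 km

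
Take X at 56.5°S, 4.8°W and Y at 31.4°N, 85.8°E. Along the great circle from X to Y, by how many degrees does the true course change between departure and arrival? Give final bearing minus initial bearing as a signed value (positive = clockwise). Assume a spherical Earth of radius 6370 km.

At departure: θ₁ = atan2(sin Δλ cos φ₂, cos φ₁ sin φ₂ − sin φ₁ cos φ₂ cos Δλ) = 71.83°
At arrival: θ₂ = atan2(sin Δλ cos φ₁, −cos φ₂ sin φ₁ + sin φ₂ cos φ₁ cos Δλ) = 37.91°
Δθ = θ₂ − θ₁ = -33.9°

-33.9°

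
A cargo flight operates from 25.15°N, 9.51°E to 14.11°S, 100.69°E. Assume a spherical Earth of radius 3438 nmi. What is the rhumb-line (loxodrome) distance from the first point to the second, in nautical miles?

5833 nmi

Rhumb course C = atan2(Δλ, Δψ) with Δψ = ln[tan(π/4+φ₂/2)/tan(π/4+φ₁/2)] = -0.7026, Δλ = +1.5914 → C = 113.82°
d = R·|Δφ| / |cos C| = 3438·0.68522 / 0.40387 = 5833 nmi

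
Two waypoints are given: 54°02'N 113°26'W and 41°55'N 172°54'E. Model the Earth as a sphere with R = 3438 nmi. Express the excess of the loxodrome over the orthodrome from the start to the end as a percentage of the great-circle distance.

Great circle: σ = 0.8452 rad → d_gc = Rσ = 2905.7 nmi
Rhumb: Δφ = -0.2115, Δλ = -1.2857, Δψ = -0.3180, q = Δφ/Δψ = 0.6651 → d_rh = R√(Δφ²+q²Δλ²) = 3028.6 nmi
Excess = (3028.6 − 2905.7) / 2905.7 = 122.9 / 2905.7 = 4.23% ≈ 4.2%

4.2%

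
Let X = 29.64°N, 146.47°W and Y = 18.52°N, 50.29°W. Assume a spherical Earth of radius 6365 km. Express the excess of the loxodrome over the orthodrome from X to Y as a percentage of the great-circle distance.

Great circle: σ = 1.5024 rad → d_gc = Rσ = 9562.6 km
Rhumb: Δφ = -0.1941, Δλ = +1.6787, Δψ = -0.2130, q = Δφ/Δψ = 0.9110 → d_rh = R√(Δφ²+q²Δλ²) = 9811.5 km
Excess = (9811.5 − 9562.6) / 9562.6 = 248.9 / 9562.6 = 2.60% ≈ 2.6%

2.6%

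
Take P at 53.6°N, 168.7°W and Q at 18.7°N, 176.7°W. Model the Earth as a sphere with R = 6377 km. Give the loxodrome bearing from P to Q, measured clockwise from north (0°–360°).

Δψ = ln[tan(π/4+φ₂/2)/tan(π/4+φ₁/2)] = -0.7800
Δλ = -0.1396 rad (taken the short way round)
course = atan2(Δλ, Δψ) = 190.15°

190.1°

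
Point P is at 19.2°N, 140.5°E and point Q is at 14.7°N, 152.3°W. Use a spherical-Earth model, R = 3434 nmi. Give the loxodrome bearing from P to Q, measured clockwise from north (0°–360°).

94.0°

Δψ = ln[tan(π/4+φ₂/2)/tan(π/4+φ₁/2)] = -0.0821
Δλ = +1.1729 rad (taken the short way round)
course = atan2(Δλ, Δψ) = 94.01°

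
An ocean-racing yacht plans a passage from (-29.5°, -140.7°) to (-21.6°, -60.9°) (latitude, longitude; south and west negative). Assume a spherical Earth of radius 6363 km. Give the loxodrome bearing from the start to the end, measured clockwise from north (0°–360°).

83.7°

Meridional parts: M(φ₁)=-0.5393, M(φ₂)=-0.3863 → ΔM = +0.1530;  Δλ = +1.3928 rad
tan C = Δλ / ΔM = +9.1029 → C = 83.73°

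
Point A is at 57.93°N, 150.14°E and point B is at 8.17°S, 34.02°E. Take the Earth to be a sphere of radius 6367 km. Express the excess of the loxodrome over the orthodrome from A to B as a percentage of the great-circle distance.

5.7%

Great circle: σ = 1.9303 rad → d_gc = Rσ = 12290.2 km
Rhumb: Δφ = -1.1537, Δλ = -2.0267, Δψ = -1.3899, q = Δφ/Δψ = 0.8300 → d_rh = R√(Δφ²+q²Δλ²) = 12987.1 km
Excess = (12987.1 − 12290.2) / 12290.2 = 696.9 / 12290.2 = 5.67% ≈ 5.7%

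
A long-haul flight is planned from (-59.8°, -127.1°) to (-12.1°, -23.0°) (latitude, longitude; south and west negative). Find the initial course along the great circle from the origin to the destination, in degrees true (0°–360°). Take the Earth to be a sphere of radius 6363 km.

108.2°

θ = atan2( sin Δλ·cos φ₂ ,  cos φ₁ sin φ₂ − sin φ₁ cos φ₂ cos Δλ )
  = atan2(+0.9483, -0.3113) = 108.17°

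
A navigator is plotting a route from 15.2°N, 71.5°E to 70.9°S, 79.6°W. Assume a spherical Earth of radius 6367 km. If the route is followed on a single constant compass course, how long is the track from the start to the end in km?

Rhumb course C = atan2(Δλ, Δψ) with Δψ = ln[tan(π/4+φ₂/2)/tan(π/4+φ₁/2)] = -2.0508, Δλ = -2.6372 → C = 232.13°
d = R·|Δφ| / |cos C| = 6367·1.50273 / 0.61388 = 15586 km

15586 km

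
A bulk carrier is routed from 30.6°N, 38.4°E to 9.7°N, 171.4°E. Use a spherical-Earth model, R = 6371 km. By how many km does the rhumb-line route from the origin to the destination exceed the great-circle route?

Great circle: cos σ = sin φ₁ sin φ₂ + cos φ₁ cos φ₂ cos Δλ,  σ = 2.0862 rad → d_gc = 13291.0 km
Rhumb line: Δψ = -0.3913, q = Δφ/Δψ = 0.9322, d_rh = R√(Δφ²+q²Δλ²) = 13980.1 km
Excess = 13980.1 − 13291.0 = 689.1 ≈ 689 km

689 km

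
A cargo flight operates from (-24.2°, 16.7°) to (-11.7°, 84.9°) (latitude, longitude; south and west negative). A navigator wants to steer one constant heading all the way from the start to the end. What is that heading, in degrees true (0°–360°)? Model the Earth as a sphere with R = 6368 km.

79.1°

Meridional parts: M(φ₁)=-0.4355, M(φ₂)=-0.2056 → ΔM = +0.2299;  Δλ = +1.1903 rad
tan C = Δλ / ΔM = +5.1780 → C = 79.07°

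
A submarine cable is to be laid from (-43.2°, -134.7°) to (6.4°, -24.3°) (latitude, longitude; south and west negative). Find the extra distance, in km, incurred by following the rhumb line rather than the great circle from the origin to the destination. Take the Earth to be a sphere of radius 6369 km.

Great circle: cos σ = sin φ₁ sin φ₂ + cos φ₁ cos φ₂ cos Δλ,  σ = 1.9059 rad → d_gc = 12138.36 km
Rhumb line: Δψ = +0.9496, q = Δφ/Δψ = 0.9117, d_rh = R√(Δφ²+q²Δλ²) = 12472.88 km
Excess = 12472.88 − 12138.36 = 334.52 ≈ 335 km

335 km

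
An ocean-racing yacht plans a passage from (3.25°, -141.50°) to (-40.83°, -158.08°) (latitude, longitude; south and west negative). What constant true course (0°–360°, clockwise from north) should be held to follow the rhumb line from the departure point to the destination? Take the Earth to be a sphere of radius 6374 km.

Δψ = ln[tan(π/4+φ₂/2)/tan(π/4+φ₁/2)] = -0.8387
Δλ = -0.2894 rad (taken the short way round)
course = atan2(Δλ, Δψ) = 199.04°

199.0°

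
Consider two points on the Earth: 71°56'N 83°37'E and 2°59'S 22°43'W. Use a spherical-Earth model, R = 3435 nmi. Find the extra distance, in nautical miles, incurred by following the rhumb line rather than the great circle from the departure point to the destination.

Great circle: cos σ = sin φ₁ sin φ₂ + cos φ₁ cos φ₂ cos Δλ,  σ = 1.7078 rad → d_gc = 5866.3 nmi
Rhumb line: Δψ = -1.8911, q = Δφ/Δψ = 0.6914, d_rh = R√(Δφ²+q²Δλ²) = 6293.0 nmi
Excess = 6293.0 − 5866.3 = 426.7 ≈ 427 nmi

427 nmi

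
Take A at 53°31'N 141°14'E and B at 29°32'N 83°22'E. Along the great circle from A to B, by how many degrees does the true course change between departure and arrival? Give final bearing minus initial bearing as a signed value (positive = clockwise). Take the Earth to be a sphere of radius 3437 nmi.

Initial bearing θ₁ = atan2(sin Δλ cos φ₂, cos φ₁ sin φ₂ − sin φ₁ cos φ₂ cos Δλ) = 263.88°
Final bearing θ₂ = (initial bearing from the destination back to the start) + 180° = 222.80°
Δθ = θ₂ − θ₁ = -41.1°

-41.1°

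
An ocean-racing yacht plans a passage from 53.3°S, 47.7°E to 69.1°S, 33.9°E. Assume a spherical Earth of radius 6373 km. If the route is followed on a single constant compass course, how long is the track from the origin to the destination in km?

Δψ = ln[tan(π/4+φ₂/2)/tan(π/4+φ₁/2)] = -0.5869;  Δφ = -0.2758 rad,  Δλ = -0.2409 rad
q = Δφ/Δψ = 0.4699
d = R·√(Δφ² + q²Δλ²) = 6373·0.29808 = 1900 km

1900 km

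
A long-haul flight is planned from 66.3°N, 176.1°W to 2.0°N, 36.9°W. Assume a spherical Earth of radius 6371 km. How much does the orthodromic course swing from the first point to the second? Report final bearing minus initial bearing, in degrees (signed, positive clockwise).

+121.4°

Initial bearing θ₁ = atan2(sin Δλ cos φ₂, cos φ₁ sin φ₂ − sin φ₁ cos φ₂ cos Δλ) = 42.74°
Final bearing θ₂ = (initial bearing from the destination back to the start) + 180° = 164.16°
Δθ = θ₂ − θ₁ = +121.4°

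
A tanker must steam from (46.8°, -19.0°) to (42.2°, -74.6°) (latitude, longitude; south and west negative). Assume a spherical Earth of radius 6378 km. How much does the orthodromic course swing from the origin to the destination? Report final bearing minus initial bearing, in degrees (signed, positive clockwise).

At departure: θ₁ = atan2(sin Δλ cos φ₂, cos φ₁ sin φ₂ − sin φ₁ cos φ₂ cos Δλ) = 284.21°
At arrival: θ₂ = atan2(sin Δλ cos φ₁, −cos φ₂ sin φ₁ + sin φ₂ cos φ₁ cos Δλ) = 243.61°
Δθ = θ₂ − θ₁ = -40.6°

-40.6°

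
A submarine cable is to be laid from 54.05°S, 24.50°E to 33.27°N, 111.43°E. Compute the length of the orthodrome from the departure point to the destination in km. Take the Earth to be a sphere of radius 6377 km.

cos σ = sin φ₁ sin φ₂ + cos φ₁ cos φ₂ cos Δλ
      = sin(-54.05°)sin(33.27°) + cos(-54.05°)cos(33.27°)cos(86.93°) = -0.4178
σ = 114.696° → d = Rσ = 6377·2.00183 = 12766 km

12766 km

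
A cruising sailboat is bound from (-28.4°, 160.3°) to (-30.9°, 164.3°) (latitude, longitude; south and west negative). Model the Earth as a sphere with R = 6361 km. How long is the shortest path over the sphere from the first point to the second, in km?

475 km

Haversine: a = sin²(Δφ/2)+cos φ₁ cos φ₂ sin²(Δλ/2) = 0.00140;  σ = 2·atan2(√a,√(1−a))
σ = 4.281° → d = Rσ = 6361·0.07472 = 475 km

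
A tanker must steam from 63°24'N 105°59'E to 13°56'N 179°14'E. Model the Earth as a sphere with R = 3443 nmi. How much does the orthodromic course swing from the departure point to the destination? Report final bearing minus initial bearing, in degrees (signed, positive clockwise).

+54.2°

At departure: θ₁ = atan2(sin Δλ cos φ₂, cos φ₁ sin φ₂ − sin φ₁ cos φ₂ cos Δλ) = 98.70°
At arrival: θ₂ = atan2(sin Δλ cos φ₁, −cos φ₂ sin φ₁ + sin φ₂ cos φ₁ cos Δλ) = 152.87°
Δθ = θ₂ − θ₁ = +54.2°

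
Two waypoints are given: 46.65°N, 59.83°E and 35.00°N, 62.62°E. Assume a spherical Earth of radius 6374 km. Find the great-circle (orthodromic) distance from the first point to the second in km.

1317 km

Haversine: a = sin²(Δφ/2)+cos φ₁ cos φ₂ sin²(Δλ/2) = 0.01063;  σ = 2·atan2(√a,√(1−a))
σ = 11.838° → d = Rσ = 6374·0.20661 = 1317 km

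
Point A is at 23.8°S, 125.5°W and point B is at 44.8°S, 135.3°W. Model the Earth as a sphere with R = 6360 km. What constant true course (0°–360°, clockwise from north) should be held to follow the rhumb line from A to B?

Δψ = ln[tan(π/4+φ₂/2)/tan(π/4+φ₁/2)] = -0.4486
Δλ = -0.1710 rad (taken the short way round)
course = atan2(Δλ, Δψ) = 200.87°

200.9°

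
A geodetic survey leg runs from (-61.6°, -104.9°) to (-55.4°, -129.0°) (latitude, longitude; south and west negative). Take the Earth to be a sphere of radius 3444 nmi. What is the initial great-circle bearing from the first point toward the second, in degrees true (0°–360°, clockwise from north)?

285.5°

θ = atan2( sin Δλ·cos φ₂ ,  cos φ₁ sin φ₂ − sin φ₁ cos φ₂ cos Δλ )
  = atan2(-0.2319, +0.0645) = 285.54°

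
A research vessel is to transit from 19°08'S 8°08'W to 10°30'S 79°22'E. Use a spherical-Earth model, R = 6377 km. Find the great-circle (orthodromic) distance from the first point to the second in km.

cos σ = sin φ₁ sin φ₂ + cos φ₁ cos φ₂ cos Δλ
      = sin(-19.13°)sin(-10.50°) + cos(-19.13°)cos(-10.50°)cos(87.50°) = 0.1003
σ = 84.246° → d = Rσ = 6377·1.47038 = 9377 km

9377 km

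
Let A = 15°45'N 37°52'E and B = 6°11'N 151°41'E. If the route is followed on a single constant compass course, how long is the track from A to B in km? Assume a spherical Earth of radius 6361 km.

12435 km

Rhumb course C = atan2(Δλ, Δψ) with Δψ = ln[tan(π/4+φ₂/2)/tan(π/4+φ₁/2)] = -0.1703, Δλ = +1.9865 → C = 94.90°
d = R·|Δφ| / |cos C| = 6361·0.16697 / 0.08541 = 12435 km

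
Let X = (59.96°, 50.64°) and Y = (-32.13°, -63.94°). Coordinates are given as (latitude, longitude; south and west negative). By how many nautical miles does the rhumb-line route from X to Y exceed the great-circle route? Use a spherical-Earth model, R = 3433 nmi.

Great circle: cos σ = sin φ₁ sin φ₂ + cos φ₁ cos φ₂ cos Δλ,  σ = 2.2611 rad → d_gc = 7762.2 nmi
Rhumb line: Δψ = -1.9083, q = Δφ/Δψ = 0.8423, d_rh = R√(Δφ²+q²Δλ²) = 7992.6 nmi
Excess = 7992.6 − 7762.2 = 230.4 ≈ 230 nmi

230 nmi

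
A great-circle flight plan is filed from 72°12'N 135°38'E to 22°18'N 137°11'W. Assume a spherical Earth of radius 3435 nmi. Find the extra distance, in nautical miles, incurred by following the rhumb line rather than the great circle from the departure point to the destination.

255 nmi

Great circle: cos σ = sin φ₁ sin φ₂ + cos φ₁ cos φ₂ cos Δλ,  σ = 1.1862 rad → d_gc = 4074.6 nmi
Rhumb line: Δψ = -1.4547, q = Δφ/Δψ = 0.5987, d_rh = R√(Δφ²+q²Δλ²) = 4329.3 nmi
Excess = 4329.3 − 4074.6 = 254.7 ≈ 255 nmi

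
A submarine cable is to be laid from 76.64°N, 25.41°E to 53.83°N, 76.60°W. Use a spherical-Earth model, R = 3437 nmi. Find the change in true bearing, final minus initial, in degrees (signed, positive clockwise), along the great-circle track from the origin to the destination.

At departure: θ₁ = atan2(sin Δλ cos φ₂, cos φ₁ sin φ₂ − sin φ₁ cos φ₂ cos Δλ) = 297.93°
At arrival: θ₂ = atan2(sin Δλ cos φ₁, −cos φ₂ sin φ₁ + sin φ₂ cos φ₁ cos Δλ) = 200.24°
Δθ = θ₂ − θ₁ = -97.7°

-97.7°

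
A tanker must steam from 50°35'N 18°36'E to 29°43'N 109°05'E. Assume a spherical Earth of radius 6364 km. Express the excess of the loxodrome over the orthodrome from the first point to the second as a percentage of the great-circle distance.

5.3%

Great circle: σ = 1.1828 rad → d_gc = Rσ = 7527.5 km
Rhumb: Δφ = -0.3642, Δλ = +1.5792, Δψ = -0.4830, q = Δφ/Δψ = 0.7540 → d_rh = R√(Δφ²+q²Δλ²) = 7924.4 km
Excess = (7924.4 − 7527.5) / 7527.5 = 396.9 / 7527.5 = 5.27% ≈ 5.3%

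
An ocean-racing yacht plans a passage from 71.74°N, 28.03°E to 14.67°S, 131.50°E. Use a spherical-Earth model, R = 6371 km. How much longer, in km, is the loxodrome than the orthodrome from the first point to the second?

683 km

Great circle: cos σ = sin φ₁ sin φ₂ + cos φ₁ cos φ₂ cos Δλ,  σ = 1.8872 rad → d_gc = 12023.0 km
Rhumb line: Δψ = -2.0870, q = Δφ/Δψ = 0.7226, d_rh = R√(Δφ²+q²Δλ²) = 12706.0 km
Excess = 12706.0 − 12023.0 = 683.0 ≈ 683 km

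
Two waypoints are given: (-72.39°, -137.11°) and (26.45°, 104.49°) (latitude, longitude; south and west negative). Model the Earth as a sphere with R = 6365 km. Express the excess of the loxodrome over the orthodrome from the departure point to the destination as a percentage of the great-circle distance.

Great circle: σ = 2.1572 rad → d_gc = Rσ = 13730.6 km
Rhumb: Δφ = +1.7251, Δλ = -2.0665, Δψ = +2.3440, q = Δφ/Δψ = 0.7360 → d_rh = R√(Δφ²+q²Δλ²) = 14638.0 km
Excess = (14638.0 − 13730.6) / 13730.6 = 907.4 / 13730.6 = 6.61% ≈ 6.6%

6.6%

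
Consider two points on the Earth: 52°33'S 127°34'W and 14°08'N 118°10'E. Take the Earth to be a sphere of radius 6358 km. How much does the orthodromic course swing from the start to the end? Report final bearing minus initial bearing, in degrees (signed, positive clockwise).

Initial bearing θ₁ = atan2(sin Δλ cos φ₂, cos φ₁ sin φ₂ − sin φ₁ cos φ₂ cos Δλ) = 259.25°
Final bearing θ₂ = (initial bearing from the destination back to the start) + 180° = 321.97°
Δθ = θ₂ − θ₁ = +62.7°

+62.7°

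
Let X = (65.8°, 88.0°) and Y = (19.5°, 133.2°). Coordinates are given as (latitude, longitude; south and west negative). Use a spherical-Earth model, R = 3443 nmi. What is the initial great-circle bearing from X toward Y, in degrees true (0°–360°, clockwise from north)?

125.0°

N = sin Δλ·cos φ₂ = +0.6689;  D = cos φ₁ sin φ₂ − sin φ₁ cos φ₂ cos Δλ = -0.4690
initial course = atan2(N, D) = 125.04°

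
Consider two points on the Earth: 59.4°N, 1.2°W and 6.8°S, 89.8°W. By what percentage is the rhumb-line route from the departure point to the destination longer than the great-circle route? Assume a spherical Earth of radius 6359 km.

Great circle: σ = 1.6605 rad → d_gc = Rσ = 10559.0 km
Rhumb: Δφ = -1.1554, Δλ = -1.5464, Δψ = -1.4152, q = Δφ/Δψ = 0.8164 → d_rh = R√(Δφ²+q²Δλ²) = 10882.9 km
Excess = (10882.9 − 10559.0) / 10559.0 = 323.9 / 10559.0 = 3.07% ≈ 3.1%

3.1%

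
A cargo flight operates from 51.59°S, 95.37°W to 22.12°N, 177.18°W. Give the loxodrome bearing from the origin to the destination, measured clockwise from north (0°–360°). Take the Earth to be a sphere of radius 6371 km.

Δψ = ln[tan(π/4+φ₂/2)/tan(π/4+φ₁/2)] = +1.4506
Δλ = -1.4279 rad (taken the short way round)
course = atan2(Δλ, Δψ) = 315.45°

315.5°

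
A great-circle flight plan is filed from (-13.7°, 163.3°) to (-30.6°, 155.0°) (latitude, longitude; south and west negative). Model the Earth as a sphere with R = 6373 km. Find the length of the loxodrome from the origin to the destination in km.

Δψ = ln[tan(π/4+φ₂/2)/tan(π/4+φ₁/2)] = -0.3200;  Δφ = -0.2950 rad,  Δλ = -0.1449 rad
q = Δφ/Δψ = 0.9217
d = R·√(Δφ² + q²Δλ²) = 6373·0.32377 = 2063 km

2063 km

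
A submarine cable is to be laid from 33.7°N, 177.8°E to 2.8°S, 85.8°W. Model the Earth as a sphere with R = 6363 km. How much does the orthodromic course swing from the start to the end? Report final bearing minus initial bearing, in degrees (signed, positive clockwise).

At departure: θ₁ = atan2(sin Δλ cos φ₂, cos φ₁ sin φ₂ − sin φ₁ cos φ₂ cos Δλ) = 88.78°
At arrival: θ₂ = atan2(sin Δλ cos φ₁, −cos φ₂ sin φ₁ + sin φ₂ cos φ₁ cos Δλ) = 123.62°
Δθ = θ₂ − θ₁ = +34.8°

+34.8°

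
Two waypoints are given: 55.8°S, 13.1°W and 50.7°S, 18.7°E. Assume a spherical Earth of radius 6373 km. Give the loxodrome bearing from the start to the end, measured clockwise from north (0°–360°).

Δψ = ln[tan(π/4+φ₂/2)/tan(π/4+φ₁/2)] = +0.1490
Δλ = +0.5550 rad (taken the short way round)
course = atan2(Δλ, Δψ) = 74.97°

75.0°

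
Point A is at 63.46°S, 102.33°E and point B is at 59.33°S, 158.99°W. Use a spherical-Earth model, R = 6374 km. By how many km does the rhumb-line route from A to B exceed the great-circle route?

518 km

Great circle: cos σ = sin φ₁ sin φ₂ + cos φ₁ cos φ₂ cos Δλ,  σ = 0.7450 rad → d_gc = 4748.7 km
Rhumb line: Δψ = +0.1508, q = Δφ/Δψ = 0.4780, d_rh = R√(Δφ²+q²Δλ²) = 5267.1 km
Excess = 5267.1 − 4748.7 = 518.4 ≈ 518 km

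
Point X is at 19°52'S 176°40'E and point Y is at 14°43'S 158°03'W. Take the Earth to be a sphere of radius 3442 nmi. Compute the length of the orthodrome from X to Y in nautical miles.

cos σ = sin φ₁ sin φ₂ + cos φ₁ cos φ₂ cos Δλ
      = sin(-19.87°)sin(-14.72°) + cos(-19.87°)cos(-14.72°)cos(25.28°) = 0.9088
σ = 24.656° → d = Rσ = 3442·0.43033 = 1481 nmi

1481 nmi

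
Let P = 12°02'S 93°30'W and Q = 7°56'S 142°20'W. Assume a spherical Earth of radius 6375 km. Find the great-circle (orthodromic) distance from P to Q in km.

5364 km

Haversine: a = sin²(Δφ/2)+cos φ₁ cos φ₂ sin²(Δλ/2) = 0.16680;  σ = 2·atan2(√a,√(1−a))
σ = 48.210° → d = Rσ = 6375·0.84143 = 5364 km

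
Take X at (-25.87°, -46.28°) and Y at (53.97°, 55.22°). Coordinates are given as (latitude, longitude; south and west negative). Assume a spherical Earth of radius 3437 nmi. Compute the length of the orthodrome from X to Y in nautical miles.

cos σ = sin φ₁ sin φ₂ + cos φ₁ cos φ₂ cos Δλ
      = sin(-25.87°)sin(53.97°) + cos(-25.87°)cos(53.97°)cos(101.50°) = -0.4584
σ = 117.283° → d = Rσ = 3437·2.04697 = 7035 nmi

7035 nmi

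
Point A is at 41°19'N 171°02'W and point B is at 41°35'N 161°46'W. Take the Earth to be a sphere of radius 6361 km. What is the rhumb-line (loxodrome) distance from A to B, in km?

Δψ = ln[tan(π/4+φ₂/2)/tan(π/4+φ₁/2)] = +0.0062;  Δφ = +0.0047 rad,  Δλ = +0.1617 rad
q = Δφ/Δψ = 0.7495
d = R·√(Δφ² + q²Δλ²) = 6361·0.12131 = 772 km

772 km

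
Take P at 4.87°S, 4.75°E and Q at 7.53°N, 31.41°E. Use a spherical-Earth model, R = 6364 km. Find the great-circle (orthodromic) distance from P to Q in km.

Haversine: a = sin²(Δφ/2)+cos φ₁ cos φ₂ sin²(Δλ/2) = 0.06417;  σ = 2·atan2(√a,√(1−a))
σ = 29.349° → d = Rσ = 6364·0.51223 = 3260 km

3260 km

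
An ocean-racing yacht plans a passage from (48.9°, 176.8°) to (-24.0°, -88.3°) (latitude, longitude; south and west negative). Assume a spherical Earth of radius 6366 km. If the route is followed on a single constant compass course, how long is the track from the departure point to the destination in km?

Rhumb course C = atan2(Δλ, Δψ) with Δψ = ln[tan(π/4+φ₂/2)/tan(π/4+φ₁/2)] = -1.4128, Δλ = +1.6563 → C = 130.46°
d = R·|Δφ| / |cos C| = 6366·1.27235 / 0.64897 = 12481 km

12481 km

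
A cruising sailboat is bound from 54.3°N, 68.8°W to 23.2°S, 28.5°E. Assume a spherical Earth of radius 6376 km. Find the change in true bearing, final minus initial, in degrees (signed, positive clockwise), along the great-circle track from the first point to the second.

+42.7°

Initial bearing θ₁ = atan2(sin Δλ cos φ₂, cos φ₁ sin φ₂ − sin φ₁ cos φ₂ cos Δλ) = 98.43°
Final bearing θ₂ = (initial bearing from the destination back to the start) + 180° = 141.10°
Δθ = θ₂ − θ₁ = +42.7°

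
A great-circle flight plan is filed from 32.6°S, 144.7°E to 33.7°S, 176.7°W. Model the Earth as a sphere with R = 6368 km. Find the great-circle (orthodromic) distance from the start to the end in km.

cos σ = sin φ₁ sin φ₂ + cos φ₁ cos φ₂ cos Δλ
      = sin(-32.60°)sin(-33.70°) + cos(-32.60°)cos(-33.70°)cos(38.60°) = 0.8467
σ = 32.147° → d = Rσ = 6368·0.56107 = 3573 km

3573 km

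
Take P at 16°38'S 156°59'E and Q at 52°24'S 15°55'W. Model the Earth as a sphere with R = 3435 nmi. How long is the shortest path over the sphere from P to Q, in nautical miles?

6636 nmi

cos σ = sin φ₁ sin φ₂ + cos φ₁ cos φ₂ cos Δλ
      = sin(-16.63°)sin(-52.40°) + cos(-16.63°)cos(-52.40°)cos(-172.90°) = -0.3533
σ = 110.692° → d = Rσ = 3435·1.93194 = 6636 nmi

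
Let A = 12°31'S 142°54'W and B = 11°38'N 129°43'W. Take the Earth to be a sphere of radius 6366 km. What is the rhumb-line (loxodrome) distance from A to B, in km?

3052 km

Rhumb course C = atan2(Δλ, Δψ) with Δψ = ln[tan(π/4+φ₂/2)/tan(π/4+φ₁/2)] = +0.4247, Δλ = +0.2301 → C = 28.45°
d = R·|Δφ| / |cos C| = 6366·0.42150 / 0.87924 = 3052 km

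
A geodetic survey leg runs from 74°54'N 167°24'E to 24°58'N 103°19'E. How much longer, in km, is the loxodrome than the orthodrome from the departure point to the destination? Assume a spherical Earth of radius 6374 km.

224 km

Great circle: cos σ = sin φ₁ sin φ₂ + cos φ₁ cos φ₂ cos Δλ,  σ = 1.0348 rad → d_gc = 6595.5 km
Rhumb line: Δψ = -1.5706, q = Δφ/Δψ = 0.5549, d_rh = R√(Δφ²+q²Δλ²) = 6819.5 km
Excess = 6819.5 − 6595.5 = 224.0 ≈ 224 km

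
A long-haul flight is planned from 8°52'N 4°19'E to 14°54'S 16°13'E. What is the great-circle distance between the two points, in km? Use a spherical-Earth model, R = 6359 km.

cos σ = sin φ₁ sin φ₂ + cos φ₁ cos φ₂ cos Δλ
      = sin(8.87°)sin(-14.90°) + cos(8.87°)cos(-14.90°)cos(11.90°) = 0.8947
σ = 26.533° → d = Rσ = 6359·0.46310 = 2945 km

2945 km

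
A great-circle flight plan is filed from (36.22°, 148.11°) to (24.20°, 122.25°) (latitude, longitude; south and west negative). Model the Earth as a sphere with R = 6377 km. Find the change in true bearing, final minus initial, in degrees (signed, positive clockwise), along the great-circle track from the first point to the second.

Initial bearing θ₁ = atan2(sin Δλ cos φ₂, cos φ₁ sin φ₂ − sin φ₁ cos φ₂ cos Δλ) = 248.80°
Final bearing θ₂ = (initial bearing from the destination back to the start) + 180° = 235.55°
Δθ = θ₂ − θ₁ = -13.3°

-13.3°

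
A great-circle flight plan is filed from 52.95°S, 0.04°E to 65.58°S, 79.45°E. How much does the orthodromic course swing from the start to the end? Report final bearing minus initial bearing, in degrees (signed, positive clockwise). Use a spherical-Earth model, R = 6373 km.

Initial bearing θ₁ = atan2(sin Δλ cos φ₂, cos φ₁ sin φ₂ − sin φ₁ cos φ₂ cos Δλ) = 140.21°
Final bearing θ₂ = (initial bearing from the destination back to the start) + 180° = 68.85°
Δθ = θ₂ − θ₁ = -71.4°

-71.4°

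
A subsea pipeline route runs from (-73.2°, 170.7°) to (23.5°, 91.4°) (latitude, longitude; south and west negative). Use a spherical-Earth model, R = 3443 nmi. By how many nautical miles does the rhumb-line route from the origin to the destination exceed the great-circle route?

180 nmi

Great circle: cos σ = sin φ₁ sin φ₂ + cos φ₁ cos φ₂ cos Δλ,  σ = 1.9098 rad → d_gc = 6575.3 nmi
Rhumb line: Δψ = +2.3350, q = Δφ/Δψ = 0.7228, d_rh = R√(Δφ²+q²Δλ²) = 6755.0 nmi
Excess = 6755.0 − 6575.3 = 179.7 ≈ 180 nmi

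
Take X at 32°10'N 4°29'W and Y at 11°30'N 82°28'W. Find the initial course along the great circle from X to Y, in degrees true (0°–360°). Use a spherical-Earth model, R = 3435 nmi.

273.6°

θ = atan2( sin Δλ·cos φ₂ ,  cos φ₁ sin φ₂ − sin φ₁ cos φ₂ cos Δλ )
  = atan2(-0.9585, +0.0602) = 273.59°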